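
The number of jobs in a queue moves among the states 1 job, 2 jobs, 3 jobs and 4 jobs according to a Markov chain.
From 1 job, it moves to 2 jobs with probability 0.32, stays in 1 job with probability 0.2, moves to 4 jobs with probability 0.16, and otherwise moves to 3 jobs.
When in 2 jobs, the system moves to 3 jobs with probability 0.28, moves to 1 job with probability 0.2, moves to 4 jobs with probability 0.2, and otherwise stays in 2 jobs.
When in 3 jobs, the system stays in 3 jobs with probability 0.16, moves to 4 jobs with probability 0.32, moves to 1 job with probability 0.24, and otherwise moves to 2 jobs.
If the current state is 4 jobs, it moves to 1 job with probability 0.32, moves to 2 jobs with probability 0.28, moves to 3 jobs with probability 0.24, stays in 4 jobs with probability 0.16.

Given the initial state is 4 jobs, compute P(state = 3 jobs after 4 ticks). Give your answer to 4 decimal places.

0.2509

Propagate the distribution vector 4 ticks from 4 jobs.
After 0 ticks: (0.0000, 0.0000, 0.0000, 1.0000)
After 1 tick: (0.3200, 0.2800, 0.2400, 0.1600)
After 2 ticks: (0.2288, 0.3040, 0.2576, 0.2096)
After 3 ticks: (0.2355, 0.3013, 0.2499, 0.2134)
After 4 ticks: (0.2356, 0.3015, 0.2509, 0.2120)
P(in 3 jobs after 4 ticks) = 0.2509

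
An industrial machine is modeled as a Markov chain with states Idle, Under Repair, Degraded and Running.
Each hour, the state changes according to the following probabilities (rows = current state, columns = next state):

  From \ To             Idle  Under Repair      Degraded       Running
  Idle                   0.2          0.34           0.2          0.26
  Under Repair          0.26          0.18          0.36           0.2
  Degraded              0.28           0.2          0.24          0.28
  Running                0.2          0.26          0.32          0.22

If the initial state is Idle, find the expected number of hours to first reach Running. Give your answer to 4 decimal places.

4.0115

Let t(s) be the expected number of hours to first reach Running from state s, with t(Running) = 0. Conditioning on the first hour:
t(Idle) = 1 + 0.2·t(Idle) + 0.34·t(Under Repair) + 0.2·t(Degraded)
t(Under Repair) = 1 + 0.26·t(Idle) + 0.18·t(Under Repair) + 0.36·t(Degraded)
t(Degraded) = 1 + 0.28·t(Idle) + 0.2·t(Under Repair) + 0.24·t(Degraded)
Solving: t(Idle) = 4.0115, t(Under Repair) = 4.2036, t(Degraded) = 3.8999.
Expected hours from Idle to Running: 4.0115.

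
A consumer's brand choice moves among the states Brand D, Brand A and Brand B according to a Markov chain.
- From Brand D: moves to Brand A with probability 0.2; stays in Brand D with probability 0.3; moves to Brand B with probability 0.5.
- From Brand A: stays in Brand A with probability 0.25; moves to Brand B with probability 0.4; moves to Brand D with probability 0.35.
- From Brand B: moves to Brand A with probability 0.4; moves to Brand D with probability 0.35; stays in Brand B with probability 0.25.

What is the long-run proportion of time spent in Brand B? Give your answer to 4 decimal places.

Let the stationary distribution be π with π = πP and π_1 + π_2 + π_3 = 1.
π_1 = 0.3·π_1 + 0.35·π_2 + 0.35·π_3
π_2 = 0.2·π_1 + 0.25·π_2 + 0.4·π_3
Solving with the normalization constraint gives π = (0.3333, 0.2899, 0.3768).
So the stationary probability of Brand B is 0.3768.

0.3768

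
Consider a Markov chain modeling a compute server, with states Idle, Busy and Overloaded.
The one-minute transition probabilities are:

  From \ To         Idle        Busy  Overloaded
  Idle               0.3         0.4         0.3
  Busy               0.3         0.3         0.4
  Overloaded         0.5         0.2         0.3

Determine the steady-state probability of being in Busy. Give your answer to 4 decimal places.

Let the stationary distribution be π with π = πP and π_1 + π_2 + π_3 = 1.
π_1 = 0.3·π_1 + 0.3·π_2 + 0.5·π_3
π_2 = 0.4·π_1 + 0.3·π_2 + 0.2·π_3
Solving with the normalization constraint gives π = (0.3661, 0.3036, 0.3304).
So the stationary probability of Busy is 0.3036.

0.3036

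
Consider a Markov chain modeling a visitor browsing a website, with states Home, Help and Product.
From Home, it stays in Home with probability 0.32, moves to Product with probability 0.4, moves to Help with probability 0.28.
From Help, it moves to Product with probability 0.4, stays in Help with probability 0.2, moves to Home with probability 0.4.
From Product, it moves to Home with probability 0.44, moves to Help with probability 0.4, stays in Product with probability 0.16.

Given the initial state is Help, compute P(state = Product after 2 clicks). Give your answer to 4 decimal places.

Sum over the intermediate state after 1 click:
P = P(Help→Home)·P(Home→Product) + P(Help→Help)·P(Help→Product) + P(Help→Product)·P(Product→Product)
  = 0.4×0.4 + 0.2×0.4 + 0.4×0.16
  = 0.1600 + 0.0800 + 0.0640 = 0.3040

0.3040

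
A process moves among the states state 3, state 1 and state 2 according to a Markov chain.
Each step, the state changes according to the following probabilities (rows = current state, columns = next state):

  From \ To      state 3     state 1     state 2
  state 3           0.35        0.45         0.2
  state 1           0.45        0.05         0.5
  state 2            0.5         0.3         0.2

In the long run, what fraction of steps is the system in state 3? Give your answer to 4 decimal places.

0.4221

Let the stationary distribution be π with π = πP and π_1 + π_2 + π_3 = 1.
π_1 = 0.35·π_1 + 0.45·π_2 + 0.5·π_3
π_2 = 0.45·π_1 + 0.05·π_2 + 0.3·π_3
Solving with the normalization constraint gives π = (0.4221, 0.2907, 0.2872).
So the stationary probability of state 3 is 0.4221.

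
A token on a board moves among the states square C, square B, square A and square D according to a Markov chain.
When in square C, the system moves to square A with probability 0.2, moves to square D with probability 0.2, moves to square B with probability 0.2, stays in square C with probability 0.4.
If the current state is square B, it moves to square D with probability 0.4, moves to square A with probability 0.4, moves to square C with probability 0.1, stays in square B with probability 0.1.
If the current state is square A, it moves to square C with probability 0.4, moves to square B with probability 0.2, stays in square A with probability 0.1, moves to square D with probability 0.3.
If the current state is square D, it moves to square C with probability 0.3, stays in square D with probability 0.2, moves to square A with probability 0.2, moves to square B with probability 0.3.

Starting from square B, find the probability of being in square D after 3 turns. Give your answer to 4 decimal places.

0.2640

Propagate the distribution vector 3 turns from square B.
After 0 turns: (0.0000, 1.0000, 0.0000, 0.0000)
After 1 turn: (0.1000, 0.1000, 0.4000, 0.4000)
After 2 turns: (0.3300, 0.2300, 0.1800, 0.2600)
After 3 turns: (0.3050, 0.2030, 0.2280, 0.2640)
P(in square D after 3 turns) = 0.2640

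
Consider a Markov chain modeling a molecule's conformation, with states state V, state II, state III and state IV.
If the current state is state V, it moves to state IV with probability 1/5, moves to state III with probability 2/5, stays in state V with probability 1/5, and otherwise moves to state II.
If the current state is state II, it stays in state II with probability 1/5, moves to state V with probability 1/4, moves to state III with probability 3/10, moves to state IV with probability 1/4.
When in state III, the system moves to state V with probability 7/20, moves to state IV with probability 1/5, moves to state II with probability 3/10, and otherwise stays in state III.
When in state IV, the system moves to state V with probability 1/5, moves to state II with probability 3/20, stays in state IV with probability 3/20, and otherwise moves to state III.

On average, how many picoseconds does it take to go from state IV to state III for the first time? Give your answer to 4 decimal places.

Let t(s) be the expected number of picoseconds to first reach state III from state s, with t(state III) = 0. Conditioning on the first picosecond:
t(state V) = 1 + 0.2·t(state V) + 0.2·t(state II) + 0.2·t(state IV)
t(state II) = 1 + 0.25·t(state V) + 0.2·t(state II) + 0.25·t(state IV)
t(state IV) = 1 + 0.2·t(state V) + 0.15·t(state II) + 0.15·t(state IV)
Solving: t(state V) = 2.4941, t(state II) = 2.7310, t(state IV) = 2.2453.
Expected picoseconds from state IV to state III: 2.2453.

2.2453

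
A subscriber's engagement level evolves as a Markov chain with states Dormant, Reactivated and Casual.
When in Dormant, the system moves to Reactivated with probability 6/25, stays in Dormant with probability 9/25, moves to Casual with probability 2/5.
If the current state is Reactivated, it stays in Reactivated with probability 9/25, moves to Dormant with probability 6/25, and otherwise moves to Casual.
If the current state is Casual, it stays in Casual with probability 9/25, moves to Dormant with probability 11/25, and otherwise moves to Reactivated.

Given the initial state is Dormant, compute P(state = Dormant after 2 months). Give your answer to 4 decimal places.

0.3632

Sum over the intermediate state after 1 month:
P = P(Dormant→Dormant)·P(Dormant→Dormant) + P(Dormant→Reactivated)·P(Reactivated→Dormant) + P(Dormant→Casual)·P(Casual→Dormant)
  = 0.36×0.36 + 0.24×0.24 + 0.4×0.44
  = 0.1296 + 0.0576 + 0.1760 = 0.3632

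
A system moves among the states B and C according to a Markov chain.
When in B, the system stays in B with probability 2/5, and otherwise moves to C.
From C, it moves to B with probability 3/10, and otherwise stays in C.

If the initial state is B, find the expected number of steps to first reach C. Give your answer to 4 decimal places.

Let t(s) be the expected number of steps to first reach C from state s, with t(C) = 0. Conditioning on the first step:
t(B) = 1 + 0.4·t(B)
Solving: t(B) = 1.6667.
Expected steps from B to C: 1.6667.

1.6667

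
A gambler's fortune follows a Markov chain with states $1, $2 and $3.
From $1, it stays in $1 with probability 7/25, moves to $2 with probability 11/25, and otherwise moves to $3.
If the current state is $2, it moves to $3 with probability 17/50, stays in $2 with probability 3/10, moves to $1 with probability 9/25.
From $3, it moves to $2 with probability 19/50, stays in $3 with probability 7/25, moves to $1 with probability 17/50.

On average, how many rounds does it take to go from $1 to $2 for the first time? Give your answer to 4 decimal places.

Let t(s) be the expected number of rounds to first reach $2 from state s, with t($2) = 0. Conditioning on the first round:
t($1) = 1 + 0.28·t($1) + 0.28·t($3)
t($3) = 1 + 0.34·t($1) + 0.28·t($3)
Solving: t($1) = 2.3629, t($3) = 2.5047.
Expected rounds from $1 to $2: 2.3629.

2.3629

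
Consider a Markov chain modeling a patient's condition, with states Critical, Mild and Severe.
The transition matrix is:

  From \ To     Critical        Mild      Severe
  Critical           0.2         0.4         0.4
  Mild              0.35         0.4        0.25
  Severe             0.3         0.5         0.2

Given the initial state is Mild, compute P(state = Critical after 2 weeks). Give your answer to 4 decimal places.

0.2850

Sum over the intermediate state after 1 week:
P = P(Mild→Critical)·P(Critical→Critical) + P(Mild→Mild)·P(Mild→Critical) + P(Mild→Severe)·P(Severe→Critical)
  = 0.35×0.2 + 0.4×0.35 + 0.25×0.3
  = 0.0700 + 0.1400 + 0.0750 = 0.2850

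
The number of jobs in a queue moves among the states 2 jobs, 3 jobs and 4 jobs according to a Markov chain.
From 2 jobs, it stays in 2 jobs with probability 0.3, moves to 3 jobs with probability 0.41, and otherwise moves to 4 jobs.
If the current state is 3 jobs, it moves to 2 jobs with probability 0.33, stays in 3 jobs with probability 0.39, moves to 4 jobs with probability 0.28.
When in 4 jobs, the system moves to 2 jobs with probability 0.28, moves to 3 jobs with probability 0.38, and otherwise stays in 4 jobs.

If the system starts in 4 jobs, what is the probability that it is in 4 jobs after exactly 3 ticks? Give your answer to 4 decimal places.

0.3012

Propagate the distribution vector 3 ticks from 4 jobs.
After 0 ticks: (0.0000, 0.0000, 1.0000)
After 1 tick: (0.2800, 0.3800, 0.3400)
After 2 ticks: (0.3046, 0.3922, 0.3032)
After 3 ticks: (0.3057, 0.3931, 0.3012)
P(in 4 jobs after 3 ticks) = 0.3012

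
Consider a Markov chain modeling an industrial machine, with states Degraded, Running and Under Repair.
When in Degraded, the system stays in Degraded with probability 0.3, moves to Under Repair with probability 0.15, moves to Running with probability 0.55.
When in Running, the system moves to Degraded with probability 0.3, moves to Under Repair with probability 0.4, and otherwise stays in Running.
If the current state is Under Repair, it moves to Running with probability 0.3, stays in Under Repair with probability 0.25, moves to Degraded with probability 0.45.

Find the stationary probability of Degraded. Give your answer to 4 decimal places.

0.3411

Let the stationary distribution be π with π = πP and π_1 + π_2 + π_3 = 1.
π_1 = 0.3·π_1 + 0.3·π_2 + 0.45·π_3
π_2 = 0.55·π_1 + 0.3·π_2 + 0.3·π_3
Solving with the normalization constraint gives π = (0.3411, 0.3853, 0.2737).
So the stationary probability of Degraded is 0.3411.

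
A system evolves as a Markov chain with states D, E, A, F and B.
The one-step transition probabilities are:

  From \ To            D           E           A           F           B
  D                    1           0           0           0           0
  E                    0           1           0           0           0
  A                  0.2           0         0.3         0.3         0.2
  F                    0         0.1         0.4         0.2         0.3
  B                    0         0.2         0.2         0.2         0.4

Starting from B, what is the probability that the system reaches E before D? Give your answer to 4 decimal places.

0.6923

Let h(s) be the probability of absorption at E starting from transient state s. Then h(E) = 1 and h(D) = 0. By first-step analysis:
h(A) = 0.2·0 + 0.3·h(A) + 0.3·h(F) + 0.2·h(B)
h(F) = 0.1·1 + 0.4·h(A) + 0.2·h(F) + 0.3·h(B)
h(B) = 0.2·1 + 0.2·h(A) + 0.2·h(F) + 0.4·h(B)
Solving: h(A) = 0.4615, h(F) = 0.6154, h(B) = 0.6923.
Starting from B, the probability is 0.6923.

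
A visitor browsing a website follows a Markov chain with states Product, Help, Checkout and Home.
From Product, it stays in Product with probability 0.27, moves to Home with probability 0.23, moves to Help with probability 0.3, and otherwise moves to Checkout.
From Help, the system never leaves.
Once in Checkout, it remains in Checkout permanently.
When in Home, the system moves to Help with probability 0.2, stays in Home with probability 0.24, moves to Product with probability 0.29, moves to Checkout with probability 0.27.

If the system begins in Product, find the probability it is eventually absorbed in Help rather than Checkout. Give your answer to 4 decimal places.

Let h(s) be the probability of absorption at Help starting from transient state s. Then h(Help) = 1 and h(Checkout) = 0. By first-step analysis:
h(Product) = 0.27·h(Product) + 0.3·1 + 0.2·0 + 0.23·h(Home)
h(Home) = 0.29·h(Product) + 0.2·1 + 0.27·0 + 0.24·h(Home)
Solving: h(Product) = 0.5614, h(Home) = 0.4774.
Starting from Product, the probability is 0.5614.

0.5614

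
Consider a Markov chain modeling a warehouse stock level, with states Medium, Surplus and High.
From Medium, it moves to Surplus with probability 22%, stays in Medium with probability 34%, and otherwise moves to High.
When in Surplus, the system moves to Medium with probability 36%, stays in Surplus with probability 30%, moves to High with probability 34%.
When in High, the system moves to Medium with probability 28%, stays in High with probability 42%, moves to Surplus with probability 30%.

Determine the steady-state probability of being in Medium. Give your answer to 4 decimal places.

0.3212

Let the stationary distribution be π with π = πP and π_1 + π_2 + π_3 = 1.
π_1 = 0.34·π_1 + 0.36·π_2 + 0.28·π_3
π_2 = 0.22·π_1 + 0.3·π_2 + 0.3·π_3
Solving with the normalization constraint gives π = (0.3212, 0.2743, 0.4045).
So the stationary probability of Medium is 0.3212.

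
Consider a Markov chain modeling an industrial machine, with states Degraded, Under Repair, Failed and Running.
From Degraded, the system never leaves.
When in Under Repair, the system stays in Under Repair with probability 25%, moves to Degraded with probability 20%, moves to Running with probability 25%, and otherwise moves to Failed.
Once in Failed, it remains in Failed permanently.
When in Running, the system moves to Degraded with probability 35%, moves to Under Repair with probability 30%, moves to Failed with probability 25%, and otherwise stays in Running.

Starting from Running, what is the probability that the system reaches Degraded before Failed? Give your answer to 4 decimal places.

0.5375

Let h(s) be the probability of absorption at Degraded starting from transient state s. Then h(Degraded) = 1 and h(Failed) = 0. By first-step analysis:
h(Under Repair) = 0.2·1 + 0.25·h(Under Repair) + 0.3·0 + 0.25·h(Running)
h(Running) = 0.35·1 + 0.3·h(Under Repair) + 0.25·0 + 0.1·h(Running)
Solving: h(Under Repair) = 0.4458, h(Running) = 0.5375.
Starting from Running, the probability is 0.5375.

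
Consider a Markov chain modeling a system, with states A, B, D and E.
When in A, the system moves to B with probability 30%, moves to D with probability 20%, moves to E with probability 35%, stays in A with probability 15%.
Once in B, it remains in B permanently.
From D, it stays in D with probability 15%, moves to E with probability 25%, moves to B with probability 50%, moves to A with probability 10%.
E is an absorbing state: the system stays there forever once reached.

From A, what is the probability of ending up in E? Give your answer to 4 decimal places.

0.4947

Let h(s) be the probability of absorption at E starting from transient state s. Then h(E) = 1 and h(B) = 0. By first-step analysis:
h(A) = 0.15·h(A) + 0.3·0 + 0.2·h(D) + 0.35·1
h(D) = 0.1·h(A) + 0.5·0 + 0.15·h(D) + 0.25·1
Solving: h(A) = 0.4947, h(D) = 0.3523.
Starting from A, the probability is 0.4947.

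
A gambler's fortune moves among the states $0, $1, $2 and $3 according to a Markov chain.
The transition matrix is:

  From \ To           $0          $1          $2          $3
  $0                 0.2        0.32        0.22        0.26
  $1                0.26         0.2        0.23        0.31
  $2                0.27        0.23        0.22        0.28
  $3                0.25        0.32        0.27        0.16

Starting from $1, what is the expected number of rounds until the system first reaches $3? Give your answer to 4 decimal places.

3.4379

Let t(s) be the expected number of rounds to first reach $3 from state s, with t($3) = 0. Conditioning on the first round:
t($0) = 1 + 0.2·t($0) + 0.32·t($1) + 0.22·t($2)
t($1) = 1 + 0.26·t($0) + 0.2·t($1) + 0.23·t($2)
t($2) = 1 + 0.27·t($0) + 0.23·t($1) + 0.22·t($2)
Solving: t($0) = 3.5991, t($1) = 3.4379, t($2) = 3.5417.
Expected rounds from $1 to $3: 3.4379.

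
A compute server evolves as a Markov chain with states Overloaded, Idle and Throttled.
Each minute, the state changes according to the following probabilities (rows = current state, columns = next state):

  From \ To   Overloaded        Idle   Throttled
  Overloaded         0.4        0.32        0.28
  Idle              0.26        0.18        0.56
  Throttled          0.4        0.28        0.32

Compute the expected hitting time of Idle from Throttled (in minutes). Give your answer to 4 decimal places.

3.3784

Let t(s) be the expected number of minutes to first reach Idle from state s, with t(Idle) = 0. Conditioning on the first minute:
t(Overloaded) = 1 + 0.4·t(Overloaded) + 0.28·t(Throttled)
t(Throttled) = 1 + 0.4·t(Overloaded) + 0.32·t(Throttled)
Solving: t(Overloaded) = 3.2432, t(Throttled) = 3.3784.
Expected minutes from Throttled to Idle: 3.3784.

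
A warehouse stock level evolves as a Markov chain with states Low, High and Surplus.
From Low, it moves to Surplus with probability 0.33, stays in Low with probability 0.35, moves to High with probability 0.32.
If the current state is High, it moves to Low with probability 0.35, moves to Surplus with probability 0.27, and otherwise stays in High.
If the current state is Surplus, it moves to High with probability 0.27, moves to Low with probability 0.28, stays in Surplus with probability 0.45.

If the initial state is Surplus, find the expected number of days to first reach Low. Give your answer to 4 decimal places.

Let t(s) be the expected number of days to first reach Low from state s, with t(Low) = 0. Conditioning on the first day:
t(High) = 1 + 0.38·t(High) + 0.27·t(Surplus)
t(Surplus) = 1 + 0.27·t(High) + 0.45·t(Surplus)
Solving: t(High) = 3.0586, t(Surplus) = 3.3197.
Expected days from Surplus to Low: 3.3197.

3.3197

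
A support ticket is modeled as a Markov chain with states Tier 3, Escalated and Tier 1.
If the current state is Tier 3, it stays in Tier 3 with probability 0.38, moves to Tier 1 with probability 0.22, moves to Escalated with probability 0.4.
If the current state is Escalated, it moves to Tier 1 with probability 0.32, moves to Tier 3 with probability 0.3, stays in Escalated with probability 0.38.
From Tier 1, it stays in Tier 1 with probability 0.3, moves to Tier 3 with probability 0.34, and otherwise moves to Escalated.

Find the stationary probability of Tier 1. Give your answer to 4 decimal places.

Let the stationary distribution be π with π = πP and π_1 + π_2 + π_3 = 1.
π_1 = 0.38·π_1 + 0.3·π_2 + 0.34·π_3
π_2 = 0.4·π_1 + 0.38·π_2 + 0.36·π_3
Solving with the normalization constraint gives π = (0.3383, 0.3812, 0.2806).
So the stationary probability of Tier 1 is 0.2806.

0.2806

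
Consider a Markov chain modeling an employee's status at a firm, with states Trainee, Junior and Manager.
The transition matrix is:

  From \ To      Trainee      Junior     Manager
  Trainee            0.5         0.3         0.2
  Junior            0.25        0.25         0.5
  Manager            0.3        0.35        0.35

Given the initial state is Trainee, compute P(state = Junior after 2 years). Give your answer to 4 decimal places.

0.2950

Sum over the intermediate state after 1 year:
P = P(Trainee→Trainee)·P(Trainee→Junior) + P(Trainee→Junior)·P(Junior→Junior) + P(Trainee→Manager)·P(Manager→Junior)
  = 0.5×0.3 + 0.3×0.25 + 0.2×0.35
  = 0.1500 + 0.0750 + 0.0700 = 0.2950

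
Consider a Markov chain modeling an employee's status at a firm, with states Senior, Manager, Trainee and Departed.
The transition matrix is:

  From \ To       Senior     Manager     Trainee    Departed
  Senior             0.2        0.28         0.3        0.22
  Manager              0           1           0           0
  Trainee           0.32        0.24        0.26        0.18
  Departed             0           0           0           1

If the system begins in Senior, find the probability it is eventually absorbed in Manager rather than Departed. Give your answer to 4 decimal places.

0.5629

Let h(s) be the probability of absorption at Manager starting from transient state s. Then h(Manager) = 1 and h(Departed) = 0. By first-step analysis:
h(Senior) = 0.2·h(Senior) + 0.28·1 + 0.3·h(Trainee) + 0.22·0
h(Trainee) = 0.32·h(Senior) + 0.24·1 + 0.26·h(Trainee) + 0.18·0
Solving: h(Senior) = 0.5629, h(Trainee) = 0.5677.
Starting from Senior, the probability is 0.5629.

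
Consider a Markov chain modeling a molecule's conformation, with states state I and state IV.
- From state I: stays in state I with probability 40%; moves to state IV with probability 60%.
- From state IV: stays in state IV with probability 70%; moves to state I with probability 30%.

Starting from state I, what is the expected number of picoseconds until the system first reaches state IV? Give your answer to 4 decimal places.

1.6667

Let t(s) be the expected number of picoseconds to first reach state IV from state s, with t(state IV) = 0. Conditioning on the first picosecond:
t(state I) = 1 + 0.4·t(state I)
Solving: t(state I) = 1.6667.
Expected picoseconds from state I to state IV: 1.6667.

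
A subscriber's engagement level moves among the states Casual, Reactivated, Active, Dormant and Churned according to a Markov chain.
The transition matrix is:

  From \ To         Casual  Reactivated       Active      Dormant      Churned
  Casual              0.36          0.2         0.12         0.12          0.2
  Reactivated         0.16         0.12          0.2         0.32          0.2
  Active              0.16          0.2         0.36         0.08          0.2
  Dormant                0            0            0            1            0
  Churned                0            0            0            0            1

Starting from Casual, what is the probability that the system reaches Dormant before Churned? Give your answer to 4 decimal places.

0.4285

Let h(s) be the probability of absorption at Dormant starting from transient state s. Then h(Dormant) = 1 and h(Churned) = 0. By first-step analysis:
h(Casual) = 0.36·h(Casual) + 0.2·h(Reactivated) + 0.12·h(Active) + 0.12·1 + 0.2·0
h(Reactivated) = 0.16·h(Casual) + 0.12·h(Reactivated) + 0.2·h(Active) + 0.32·1 + 0.2·0
h(Active) = 0.16·h(Casual) + 0.2·h(Reactivated) + 0.36·h(Active) + 0.08·1 + 0.2·0
Solving: h(Casual) = 0.4285, h(Reactivated) = 0.5321, h(Active) = 0.3984.
Starting from Casual, the probability is 0.4285.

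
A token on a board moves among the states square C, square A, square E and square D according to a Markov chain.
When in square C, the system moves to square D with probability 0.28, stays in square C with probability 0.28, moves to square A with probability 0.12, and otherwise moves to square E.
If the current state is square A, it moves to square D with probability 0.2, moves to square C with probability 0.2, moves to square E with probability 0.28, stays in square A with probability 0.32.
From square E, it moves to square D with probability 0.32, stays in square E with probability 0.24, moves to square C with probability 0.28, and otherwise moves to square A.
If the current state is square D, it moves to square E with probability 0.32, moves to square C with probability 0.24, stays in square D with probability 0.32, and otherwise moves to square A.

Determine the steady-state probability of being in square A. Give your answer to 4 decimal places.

0.1645

Let the stationary distribution be π with π = πP and π_1 + π_2 + π_3 + π_4 = 1.
π_1 = 0.28·π_1 + 0.2·π_2 + 0.28·π_3 + 0.24·π_4
π_2 = 0.12·π_1 + 0.32·π_2 + 0.16·π_3 + 0.12·π_4
π_3 = 0.32·π_1 + 0.28·π_2 + 0.24·π_3 + 0.32·π_4
Solving with the normalization constraint gives π = (0.2552, 0.1645, 0.2902, 0.2900).
So the stationary probability of square A is 0.1645.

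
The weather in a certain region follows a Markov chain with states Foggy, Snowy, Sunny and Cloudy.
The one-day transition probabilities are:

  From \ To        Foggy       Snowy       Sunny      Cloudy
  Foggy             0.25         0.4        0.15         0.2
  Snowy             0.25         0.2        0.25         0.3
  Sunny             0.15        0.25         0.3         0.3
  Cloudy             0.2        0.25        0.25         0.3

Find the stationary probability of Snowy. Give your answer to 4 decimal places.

0.2684

Let the stationary distribution be π with π = πP and π_1 + π_2 + π_3 + π_4 = 1.
π_1 = 0.25·π_1 + 0.25·π_2 + 0.15·π_3 + 0.2·π_4
π_2 = 0.4·π_1 + 0.2·π_2 + 0.25·π_3 + 0.25·π_4
π_3 = 0.15·π_1 + 0.25·π_2 + 0.3·π_3 + 0.25·π_4
Solving with the normalization constraint gives π = (0.2120, 0.2684, 0.2408, 0.2788).
So the stationary probability of Snowy is 0.2684.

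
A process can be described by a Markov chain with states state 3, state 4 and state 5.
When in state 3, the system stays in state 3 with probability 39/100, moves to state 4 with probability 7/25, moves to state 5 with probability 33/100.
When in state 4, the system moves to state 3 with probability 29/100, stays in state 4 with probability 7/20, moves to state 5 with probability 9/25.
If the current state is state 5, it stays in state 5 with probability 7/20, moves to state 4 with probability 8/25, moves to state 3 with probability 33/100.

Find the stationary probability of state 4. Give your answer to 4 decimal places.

0.3160

Let the stationary distribution be π with π = πP and π_1 + π_2 + π_3 = 1.
π_1 = 0.39·π_1 + 0.29·π_2 + 0.33·π_3
π_2 = 0.28·π_1 + 0.35·π_2 + 0.32·π_3
Solving with the normalization constraint gives π = (0.3376, 0.3160, 0.3464).
So the stationary probability of state 4 is 0.3160.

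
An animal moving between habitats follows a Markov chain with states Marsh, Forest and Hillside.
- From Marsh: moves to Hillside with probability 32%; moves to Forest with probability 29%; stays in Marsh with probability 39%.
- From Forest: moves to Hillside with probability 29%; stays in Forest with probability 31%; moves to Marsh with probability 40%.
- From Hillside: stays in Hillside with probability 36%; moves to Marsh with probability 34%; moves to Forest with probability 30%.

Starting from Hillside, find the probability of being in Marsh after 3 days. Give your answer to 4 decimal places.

0.3767

Propagate the distribution vector 3 days from Hillside.
After 0 days: (0.0000, 0.0000, 1.0000)
After 1 day: (0.3400, 0.3000, 0.3600)
After 2 days: (0.3750, 0.2996, 0.3254)
After 3 days: (0.3767, 0.2992, 0.3240)
P(in Marsh after 3 days) = 0.3767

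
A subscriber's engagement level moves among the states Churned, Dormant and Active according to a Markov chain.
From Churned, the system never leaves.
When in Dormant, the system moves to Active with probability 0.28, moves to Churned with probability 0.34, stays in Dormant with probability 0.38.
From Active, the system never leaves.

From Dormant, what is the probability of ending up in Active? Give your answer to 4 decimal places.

0.4516

Let h(s) be the probability of absorption at Active starting from transient state s. Then h(Active) = 1 and h(Churned) = 0. By first-step analysis:
h(Dormant) = 0.34·0 + 0.38·h(Dormant) + 0.28·1
Solving: h(Dormant) = 0.4516.
Starting from Dormant, the probability is 0.4516.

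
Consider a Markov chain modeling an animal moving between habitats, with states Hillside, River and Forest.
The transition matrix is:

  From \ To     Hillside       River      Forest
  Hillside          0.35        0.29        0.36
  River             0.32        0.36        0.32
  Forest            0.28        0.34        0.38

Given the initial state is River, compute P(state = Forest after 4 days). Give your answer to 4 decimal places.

0.3538

Propagate the distribution vector 4 days from River.
After 0 days: (0.0000, 1.0000, 0.0000)
After 1 day: (0.3200, 0.3600, 0.3200)
After 2 days: (0.3168, 0.3312, 0.3520)
After 3 days: (0.3154, 0.3308, 0.3538)
After 4 days: (0.3153, 0.3308, 0.3538)
P(in Forest after 4 days) = 0.3538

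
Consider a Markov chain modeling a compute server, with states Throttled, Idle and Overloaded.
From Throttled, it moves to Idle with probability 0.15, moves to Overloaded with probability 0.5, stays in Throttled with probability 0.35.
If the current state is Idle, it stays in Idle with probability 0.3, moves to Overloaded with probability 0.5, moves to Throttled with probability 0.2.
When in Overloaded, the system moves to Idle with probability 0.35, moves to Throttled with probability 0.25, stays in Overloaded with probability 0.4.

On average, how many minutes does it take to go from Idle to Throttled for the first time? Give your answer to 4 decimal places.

Let t(s) be the expected number of minutes to first reach Throttled from state s, with t(Throttled) = 0. Conditioning on the first minute:
t(Idle) = 1 + 0.3·t(Idle) + 0.5·t(Overloaded)
t(Overloaded) = 1 + 0.35·t(Idle) + 0.4·t(Overloaded)
Solving: t(Idle) = 4.4898, t(Overloaded) = 4.2857.
Expected minutes from Idle to Throttled: 4.4898.

4.4898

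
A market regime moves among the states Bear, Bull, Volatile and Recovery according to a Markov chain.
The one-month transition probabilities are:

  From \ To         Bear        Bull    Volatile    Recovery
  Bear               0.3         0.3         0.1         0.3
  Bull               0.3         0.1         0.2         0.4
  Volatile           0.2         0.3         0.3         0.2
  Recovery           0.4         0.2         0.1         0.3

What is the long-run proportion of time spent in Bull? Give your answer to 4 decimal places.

Let the stationary distribution be π with π = πP and π_1 + π_2 + π_3 + π_4 = 1.
π_1 = 0.3·π_1 + 0.3·π_2 + 0.2·π_3 + 0.4·π_4
π_2 = 0.3·π_1 + 0.1·π_2 + 0.3·π_3 + 0.2·π_4
π_3 = 0.1·π_1 + 0.2·π_2 + 0.3·π_3 + 0.1·π_4
Solving with the normalization constraint gives π = (0.3154, 0.2244, 0.1531, 0.3071).
So the stationary probability of Bull is 0.2244.

0.2244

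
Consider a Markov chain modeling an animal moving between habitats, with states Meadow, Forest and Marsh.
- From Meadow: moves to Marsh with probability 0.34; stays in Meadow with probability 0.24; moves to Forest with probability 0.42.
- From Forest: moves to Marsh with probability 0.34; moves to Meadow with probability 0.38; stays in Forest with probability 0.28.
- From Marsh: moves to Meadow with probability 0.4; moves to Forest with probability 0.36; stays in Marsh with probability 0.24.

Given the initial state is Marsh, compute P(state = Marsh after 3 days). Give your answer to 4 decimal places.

0.3084

Propagate the distribution vector 3 days from Marsh.
After 0 days: (0.0000, 0.0000, 1.0000)
After 1 day: (0.4000, 0.3600, 0.2400)
After 2 days: (0.3288, 0.3552, 0.3160)
After 3 days: (0.3403, 0.3513, 0.3084)
P(in Marsh after 3 days) = 0.3084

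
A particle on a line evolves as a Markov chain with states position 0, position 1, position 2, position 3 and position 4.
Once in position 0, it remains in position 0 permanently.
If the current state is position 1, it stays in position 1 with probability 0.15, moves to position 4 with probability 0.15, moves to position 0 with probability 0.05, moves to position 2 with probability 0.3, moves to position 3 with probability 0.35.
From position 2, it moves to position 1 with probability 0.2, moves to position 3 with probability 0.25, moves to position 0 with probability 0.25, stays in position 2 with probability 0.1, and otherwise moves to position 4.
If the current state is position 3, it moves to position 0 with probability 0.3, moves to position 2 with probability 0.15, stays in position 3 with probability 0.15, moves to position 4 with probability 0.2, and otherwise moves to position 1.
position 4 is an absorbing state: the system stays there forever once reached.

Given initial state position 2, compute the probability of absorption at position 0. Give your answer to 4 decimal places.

Let h(s) be the probability of absorption at position 0 starting from transient state s. Then h(position 0) = 1 and h(position 4) = 0. By first-step analysis:
h(position 1) = 0.05·1 + 0.15·h(position 1) + 0.3·h(position 2) + 0.35·h(position 3) + 0.15·0
h(position 2) = 0.25·1 + 0.2·h(position 1) + 0.1·h(position 2) + 0.25·h(position 3) + 0.2·0
h(position 3) = 0.3·1 + 0.2·h(position 1) + 0.15·h(position 2) + 0.15·h(position 3) + 0.2·0
Solving: h(position 1) = 0.4808, h(position 2) = 0.5406, h(position 3) = 0.5615.
Starting from position 2, the probability is 0.5406.

0.5406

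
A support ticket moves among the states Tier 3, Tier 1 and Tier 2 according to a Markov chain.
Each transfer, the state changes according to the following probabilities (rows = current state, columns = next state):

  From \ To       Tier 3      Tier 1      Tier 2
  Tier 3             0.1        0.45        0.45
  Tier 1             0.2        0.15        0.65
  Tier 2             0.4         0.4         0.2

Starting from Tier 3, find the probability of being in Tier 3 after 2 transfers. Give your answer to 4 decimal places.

0.2800

Sum over the intermediate state after 1 transfer:
P = P(Tier 3→Tier 3)·P(Tier 3→Tier 3) + P(Tier 3→Tier 1)·P(Tier 1→Tier 3) + P(Tier 3→Tier 2)·P(Tier 2→Tier 3)
  = 0.1×0.1 + 0.45×0.2 + 0.45×0.4
  = 0.0100 + 0.0900 + 0.1800 = 0.2800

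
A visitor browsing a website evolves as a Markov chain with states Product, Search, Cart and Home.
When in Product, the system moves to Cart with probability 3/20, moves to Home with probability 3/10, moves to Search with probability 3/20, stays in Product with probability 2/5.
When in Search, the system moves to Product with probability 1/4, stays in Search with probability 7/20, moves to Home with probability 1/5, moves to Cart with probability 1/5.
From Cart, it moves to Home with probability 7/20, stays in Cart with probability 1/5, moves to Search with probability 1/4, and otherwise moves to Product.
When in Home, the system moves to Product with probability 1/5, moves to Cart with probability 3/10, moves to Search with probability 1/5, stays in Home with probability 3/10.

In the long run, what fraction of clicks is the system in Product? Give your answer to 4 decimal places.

Let the stationary distribution be π with π = πP and π_1 + π_2 + π_3 + π_4 = 1.
π_1 = 0.4·π_1 + 0.25·π_2 + 0.2·π_3 + 0.2·π_4
π_2 = 0.15·π_1 + 0.35·π_2 + 0.25·π_3 + 0.2·π_4
π_3 = 0.15·π_1 + 0.2·π_2 + 0.2·π_3 + 0.3·π_4
Solving with the normalization constraint gives π = (0.2645, 0.2324, 0.2155, 0.2875).
So the stationary probability of Product is 0.2645.

0.2645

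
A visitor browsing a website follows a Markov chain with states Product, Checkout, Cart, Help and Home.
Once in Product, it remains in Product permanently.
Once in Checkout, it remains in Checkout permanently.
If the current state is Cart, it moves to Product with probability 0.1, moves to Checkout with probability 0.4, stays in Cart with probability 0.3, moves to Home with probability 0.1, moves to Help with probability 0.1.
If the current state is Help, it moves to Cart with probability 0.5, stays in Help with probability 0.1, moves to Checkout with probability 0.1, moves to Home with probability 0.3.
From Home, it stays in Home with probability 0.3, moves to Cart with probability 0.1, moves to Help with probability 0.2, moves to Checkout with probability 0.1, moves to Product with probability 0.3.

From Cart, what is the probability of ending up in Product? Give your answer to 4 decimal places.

Let h(s) be the probability of absorption at Product starting from transient state s. Then h(Product) = 1 and h(Checkout) = 0. By first-step analysis:
h(Cart) = 0.1·1 + 0.4·0 + 0.3·h(Cart) + 0.1·h(Help) + 0.1·h(Home)
h(Help) = 0.1·0 + 0.5·h(Cart) + 0.1·h(Help) + 0.3·h(Home)
h(Home) = 0.3·1 + 0.1·0 + 0.1·h(Cart) + 0.2·h(Help) + 0.3·h(Home)
Solving: h(Cart) = 0.2719, h(Help) = 0.3392, h(Home) = 0.5643.
Starting from Cart, the probability is 0.2719.

0.2719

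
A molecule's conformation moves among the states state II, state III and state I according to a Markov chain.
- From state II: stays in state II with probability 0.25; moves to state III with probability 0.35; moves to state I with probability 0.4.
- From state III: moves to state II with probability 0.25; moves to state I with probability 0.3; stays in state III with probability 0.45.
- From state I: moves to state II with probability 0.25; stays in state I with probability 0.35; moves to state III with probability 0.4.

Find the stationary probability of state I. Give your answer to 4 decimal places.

0.3421

Let the stationary distribution be π with π = πP and π_1 + π_2 + π_3 = 1.
π_1 = 0.25·π_1 + 0.25·π_2 + 0.25·π_3
π_2 = 0.35·π_1 + 0.45·π_2 + 0.4·π_3
Solving with the normalization constraint gives π = (0.2500, 0.4079, 0.3421).
So the stationary probability of state I is 0.3421.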